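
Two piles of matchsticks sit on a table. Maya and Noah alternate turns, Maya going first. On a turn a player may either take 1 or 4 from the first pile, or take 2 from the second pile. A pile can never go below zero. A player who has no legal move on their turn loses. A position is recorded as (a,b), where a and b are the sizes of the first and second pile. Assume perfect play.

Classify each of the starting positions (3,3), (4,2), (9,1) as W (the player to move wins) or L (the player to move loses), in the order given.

Label each position W (a win for the player to move) or L (a loss). A position with no legal move is L; any other position is W exactly when some move reaches an L, and L when every move reaches a W.
No move ever increases a pile, so every position that can arise here has a ≤ 9 and b ≤ 3; it is enough to label the cells with 0 ≤ a ≤ 9 and 0 ≤ b ≤ 3.
Every move lowers a or b (never raises either), so fill the grid row by row in increasing a, and left to right within a row: each cell's successors are then already labelled.
      b=0  b=1  b=2  b=3
a=0:    L    L    W    W
a=1:    W    W    L    L
a=2:    L    L    W    W
a=3:    W    W    L    L
a=4:    W    W    W    W
a=5:    L    L    W    W
a=6:    W    W    L    L
a=7:    L    L    W    W
a=8:    W    W    L    L
a=9:    W    W    W    W
Cells with no legal move (terminal, hence L): (0,0), (0,1).
The remaining L cells, each justified by listing all of its moves:
(1,2): moves to (0,2)(W), (1,0)(W); every one is W ⇒ L
(1,3): moves to (0,3)(W), (1,1)(W); every one is W ⇒ L
(2,0): the only move is to (1,0)(W), a W ⇒ L
(2,1): the only move is to (1,1)(W), a W ⇒ L
(3,2): moves to (2,2)(W), (3,0)(W); every one is W ⇒ L
(3,3): moves to (2,3)(W), (3,1)(W); every one is W ⇒ L
(5,0): moves to (4,0)(W), (1,0)(W); every one is W ⇒ L
(5,1): moves to (4,1)(W), (1,1)(W); every one is W ⇒ L
(6,2): moves to (5,2)(W), (2,2)(W), (6,0)(W); every one is W ⇒ L
(6,3): moves to (5,3)(W), (2,3)(W), (6,1)(W); every one is W ⇒ L
(7,0): moves to (6,0)(W), (3,0)(W); every one is W ⇒ L
(7,1): moves to (6,1)(W), (3,1)(W); every one is W ⇒ L
(8,2): moves to (7,2)(W), (4,2)(W), (8,0)(W); every one is W ⇒ L
(8,3): moves to (7,3)(W), (4,3)(W), (8,1)(W); every one is W ⇒ L
Every other cell has at least one move into one of the L cells above, so it is W.
(3,3): one of the L cells justified above, so L
(4,2): the move to (3,2) reaches an L cell, so W
(9,1): the move to (5,1) reaches an L cell, so W

(3,3): L, (4,2): W, (9,1): W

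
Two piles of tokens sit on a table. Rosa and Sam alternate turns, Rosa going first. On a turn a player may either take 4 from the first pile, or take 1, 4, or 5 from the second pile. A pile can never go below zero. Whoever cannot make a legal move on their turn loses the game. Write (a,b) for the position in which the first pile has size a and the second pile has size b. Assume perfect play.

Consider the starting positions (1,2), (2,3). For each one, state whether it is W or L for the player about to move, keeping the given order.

Positions with no move are L. A position that does have a move is losing for the player to move precisely when every available move leads to a winning position for the opponent. Fill in the labels:
No move ever increases a pile, so every position that can arise here has a ≤ 2 and b ≤ 3; it is enough to label the cells with 0 ≤ a ≤ 2 and 0 ≤ b ≤ 3.
Every move lowers a or b (never raises either), so fill the grid row by row in increasing a, and left to right within a row: each cell's successors are then already labelled.
      b=0  b=1  b=2  b=3
a=0:    L    W    L    W
a=1:    L    W    L    W
a=2:    L    W    L    W
Cells with no legal move (terminal, hence L): (0,0), (1,0), (2,0).
The remaining L cells, each justified by listing all of its moves:
(0,2): L (sole option (0,1)(W) is W)
(1,2): L (sole option (1,1)(W) is W)
(2,2): L (sole option (2,1)(W) is W)
Every other cell has at least one move into one of the L cells above, so it is W.
(1,2): one of the L cells justified above, so L
(2,3): the move to (2,2) reaches an L cell, so W

(1,2): L, (2,3): W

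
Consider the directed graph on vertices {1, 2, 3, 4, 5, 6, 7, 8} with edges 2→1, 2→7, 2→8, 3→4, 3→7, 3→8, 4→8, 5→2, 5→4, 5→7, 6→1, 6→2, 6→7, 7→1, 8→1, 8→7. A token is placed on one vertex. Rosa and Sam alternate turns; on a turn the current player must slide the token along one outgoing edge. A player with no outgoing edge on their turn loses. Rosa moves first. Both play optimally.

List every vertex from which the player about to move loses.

1, 4

Build the W/L table. Terminal = L. A non-terminal position is W if it has a move to some L; otherwise it is L.
Every edge goes from a vertex to one that appears earlier in the order 1, 7, 8, 4, 2, 3, 5, 6, so processing vertices in that order labels each vertex after all of its successors.
1: no outgoing edge → L
7: can move to 1, which is L ⇒ W
8: can move to 1, which is L ⇒ W
4: the only move is to 8(W), a W ⇒ L
2: can move to 1, which is L ⇒ W
3: can move to 4, which is L ⇒ W
5: can move to 4, which is L ⇒ W
6: can move to 1, which is L ⇒ W
The losing starting vertices are exactly the entries labelled L in this table (2 of them).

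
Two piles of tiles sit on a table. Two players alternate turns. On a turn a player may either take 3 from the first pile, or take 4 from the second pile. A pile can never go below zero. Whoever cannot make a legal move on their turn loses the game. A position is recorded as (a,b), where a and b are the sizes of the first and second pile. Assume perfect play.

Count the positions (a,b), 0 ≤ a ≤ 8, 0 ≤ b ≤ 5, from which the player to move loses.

Compute win/loss labels from the base case upward. A position with no move is L. Any other position is W if it can reach an L in one move, else L.
Every move lowers a or b (never raises either), so fill the grid row by row in increasing a, and left to right within a row: each cell's successors are then already labelled.
      b=0  b=1  b=2  b=3  b=4  b=5
a=0:    L    L    L    L    W    W
a=1:    L    L    L    L    W    W
a=2:    L    L    L    L    W    W
a=3:    W    W    W    W    L    L
a=4:    W    W    W    W    L    L
a=5:    W    W    W    W    L    L
a=6:    L    L    L    L    W    W
a=7:    L    L    L    L    W    W
a=8:    L    L    L    L    W    W
Cells with no legal move (terminal, hence L): (0,0), (0,1), (0,2), (0,3), (1,0), (1,1), (1,2), (1,3), (2,0), (2,1), (2,2), (2,3).
The remaining L cells, each justified by listing all of its moves:
(3,4): →(0,4)(W), (3,0)(W) — all W, so L
(3,5): →(0,5)(W), (3,1)(W) — all W, so L
(4,4): →(1,4)(W), (4,0)(W) — all W, so L
(4,5): →(1,5)(W), (4,1)(W) — all W, so L
(5,4): →(2,4)(W), (5,0)(W) — all W, so L
(5,5): →(2,5)(W), (5,1)(W) — all W, so L
(6,0): →(3,0)(W) only, which is W, so L
(6,1): →(3,1)(W) only, which is W, so L
(6,2): →(3,2)(W) only, which is W, so L
(6,3): →(3,3)(W) only, which is W, so L
(7,0): →(4,0)(W) only, which is W, so L
(7,1): →(4,1)(W) only, which is W, so L
(7,2): →(4,2)(W) only, which is W, so L
(7,3): →(4,3)(W) only, which is W, so L
(8,0): →(5,0)(W) only, which is W, so L
(8,1): →(5,1)(W) only, which is W, so L
(8,2): →(5,2)(W) only, which is W, so L
(8,3): →(5,3)(W) only, which is W, so L
Every other cell has at least one move into one of the L cells above, so it is W.
L cells per row: a=0: 4, a=1: 4, a=2: 4, a=3: 2, a=4: 2, a=5: 2, a=6: 4, a=7: 4, a=8: 4; total 30.

30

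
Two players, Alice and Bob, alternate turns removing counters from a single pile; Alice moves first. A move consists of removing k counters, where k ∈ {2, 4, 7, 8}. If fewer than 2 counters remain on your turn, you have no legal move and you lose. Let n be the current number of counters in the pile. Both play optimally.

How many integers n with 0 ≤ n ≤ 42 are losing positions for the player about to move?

12

Label each position W (a win for the player to move) or L (a loss). A position with no legal move is L; any other position is W exactly when some move reaches an L, and L when every move reaches a W.
n=0: no move → L
n=1: no move → L
n=2: can move to 0, which is L ⇒ W
n=3: can move to 1, which is L ⇒ W
n=4: can move to 0, which is L ⇒ W
n=5: can move to 1, which is L ⇒ W
n=6: moves to 4(W), 2(W); every one is W ⇒ L
n=7: can move to 0, which is L ⇒ W
n=8: can move to 6, which is L ⇒ W
n=9: can move to 1, which is L ⇒ W
n=10: can move to 6, which is L ⇒ W
n=11: moves to 9(W), 7(W), 4(W), 3(W); every one is W ⇒ L
n=12: moves to 10(W), 8(W), 5(W), 4(W); every one is W ⇒ L
n=13: can move to 11, which is L ⇒ W
n=14: can move to 12, which is L ⇒ W
n=15: can move to 11, which is L ⇒ W
n=16: can move to 12, which is L ⇒ W
n=17: moves to 15(W), 13(W), 10(W), 9(W); every one is W ⇒ L
n=18: can move to 11, which is L ⇒ W
n=19: can move to 17, which is L ⇒ W
n=20: can move to 12, which is L ⇒ W
n=21: can move to 17, which is L ⇒ W
n=22: moves to 20(W), 18(W), 15(W), 14(W); every one is W ⇒ L
n=23: moves to 21(W), 19(W), 16(W), 15(W); every one is W ⇒ L
n=24: can move to 22, which is L ⇒ W
n=25: can move to 23, which is L ⇒ W
n=26: can move to 22, which is L ⇒ W
n=27: can move to 23, which is L ⇒ W
n=28: moves to 26(W), 24(W), 21(W), 20(W); every one is W ⇒ L
n=29: can move to 22, which is L ⇒ W
n=30: can move to 28, which is L ⇒ W
n=31: can move to 23, which is L ⇒ W
n=32: can move to 28, which is L ⇒ W
n=33: moves to 31(W), 29(W), 26(W), 25(W); every one is W ⇒ L
n=34: moves to 32(W), 30(W), 27(W), 26(W); every one is W ⇒ L
n=35: can move to 33, which is L ⇒ W
n=36: can move to 34, which is L ⇒ W
n=37: can move to 33, which is L ⇒ W
n=38: can move to 34, which is L ⇒ W
n=39: moves to 37(W), 35(W), 32(W), 31(W); every one is W ⇒ L
n=40: can move to 33, which is L ⇒ W
n=41: can move to 39, which is L ⇒ W
n=42: can move to 34, which is L ⇒ W
L entries with 0 ≤ n ≤ 42: n = 0, 1, 6, 11, 12, 17, 22, 23, 28, 33, 34, 39; that makes 12.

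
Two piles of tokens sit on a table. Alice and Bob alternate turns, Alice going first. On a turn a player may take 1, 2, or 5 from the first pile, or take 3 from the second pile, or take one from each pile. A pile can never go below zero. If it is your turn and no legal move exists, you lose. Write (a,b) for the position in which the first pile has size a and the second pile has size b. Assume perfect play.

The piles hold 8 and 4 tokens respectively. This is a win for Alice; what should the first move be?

Build the W/L table. Terminal = L. A non-terminal position is W if it has a move to some L; otherwise it is L.
No move ever increases a pile, so every position that can arise here has a ≤ 8 and b ≤ 4; it is enough to label the cells with 0 ≤ a ≤ 8 and 0 ≤ b ≤ 4.
Every move lowers a or b (never raises either), so fill the grid row by row in increasing a, and left to right within a row: each cell's successors are then already labelled.
      b=0  b=1  b=2  b=3  b=4
a=0:    L    L    L    W    W
a=1:    W    W    W    W    L
a=2:    W    W    W    L    W
a=3:    L    L    L    W    W
a=4:    W    W    W    W    L
a=5:    W    W    W    L    W
a=6:    L    L    L    W    W
a=7:    W    W    W    W    L
a=8:    W    W    W    L    W
Cells with no legal move (terminal, hence L): (0,0), (0,1), (0,2).
The remaining L cells, each justified by listing all of its moves:
(1,4): L (options (0,4)(W), (1,1)(W), (0,3)(W) are all W)
(2,3): L (options (1,3)(W), (0,3)(W), (2,0)(W), (1,2)(W) are all W)
(3,0): L (options (2,0)(W), (1,0)(W) are all W)
(3,1): L (options (2,1)(W), (1,1)(W), (2,0)(W) are all W)
(3,2): L (options (2,2)(W), (1,2)(W), (2,1)(W) are all W)
(4,4): L (options (3,4)(W), (2,4)(W), (4,1)(W), (3,3)(W) are all W)
(5,3): L (options (4,3)(W), (3,3)(W), (0,3)(W), (5,0)(W), (4,2)(W) are all W)
(6,0): L (options (5,0)(W), (4,0)(W), (1,0)(W) are all W)
(6,1): L (options (5,1)(W), (4,1)(W), (1,1)(W), (5,0)(W) are all W)
(6,2): L (options (5,2)(W), (4,2)(W), (1,2)(W), (5,1)(W) are all W)
(7,4): L (options (6,4)(W), (5,4)(W), (2,4)(W), (7,1)(W), (6,3)(W) are all W)
(8,3): L (options (7,3)(W), (6,3)(W), (3,3)(W), (8,0)(W), (7,2)(W) are all W)
Every other cell has at least one move into one of the L cells above, so it is W.
From (8,4), the L positions reachable in one move are: (7,4).

Move to (7,4).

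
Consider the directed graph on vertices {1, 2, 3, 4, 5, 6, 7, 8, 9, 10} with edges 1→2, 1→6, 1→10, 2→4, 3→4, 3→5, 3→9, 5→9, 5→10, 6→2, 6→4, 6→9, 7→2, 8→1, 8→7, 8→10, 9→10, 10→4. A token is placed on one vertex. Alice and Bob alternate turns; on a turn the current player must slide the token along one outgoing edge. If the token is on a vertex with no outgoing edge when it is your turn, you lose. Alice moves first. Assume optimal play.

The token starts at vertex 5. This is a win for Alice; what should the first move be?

Move to 9.

Build the W/L table. Terminal = L. A non-terminal position is W if it has a move to some L; otherwise it is L.
Every edge goes from a vertex to one that appears earlier in the order 4, 10, 2, 9, 5, 6, 7, 3, 1, 8, so processing vertices in that order labels each vertex after all of its successors.
4: no outgoing edge → L
10: reaches L-position 4 → W
2: reaches L-position 4 → W
9: only reaches 10(W), which is W → L
5: reaches L-position 9 → W
6: reaches L-position 9 → W
7: only reaches 2(W), which is W → L
3: reaches L-position 9 → W
1: only reaches 6(W), 2(W), 10(W), all W → L
8: reaches L-position 1 → W
From 5, the L positions reachable in one move are: 9.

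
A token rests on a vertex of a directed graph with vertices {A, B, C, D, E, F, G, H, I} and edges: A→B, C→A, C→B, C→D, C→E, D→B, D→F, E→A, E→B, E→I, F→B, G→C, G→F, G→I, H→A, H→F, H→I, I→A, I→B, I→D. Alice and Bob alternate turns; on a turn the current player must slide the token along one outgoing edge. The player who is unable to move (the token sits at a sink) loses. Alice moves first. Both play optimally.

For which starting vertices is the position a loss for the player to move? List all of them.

Positions with no move are L. A position that does have a move is losing for the player to move precisely when every available move leads to a winning position for the opponent. Fill in the labels:
Every edge goes from a vertex to one that appears earlier in the order B, A, F, D, I, E, H, C, G, so processing vertices in that order labels each vertex after all of its successors.
B: no outgoing edge → L
A: can move to B, which is L ⇒ W
F: can move to B, which is L ⇒ W
D: can move to B, which is L ⇒ W
I: can move to B, which is L ⇒ W
E: can move to B, which is L ⇒ W
H: moves to I(W), F(W), A(W); every one is W ⇒ L
C: can move to B, which is L ⇒ W
G: moves to C(W), I(W), F(W); every one is W ⇒ L
The losing starting vertices are exactly the entries labelled L in this table (3 of them).

B, G, H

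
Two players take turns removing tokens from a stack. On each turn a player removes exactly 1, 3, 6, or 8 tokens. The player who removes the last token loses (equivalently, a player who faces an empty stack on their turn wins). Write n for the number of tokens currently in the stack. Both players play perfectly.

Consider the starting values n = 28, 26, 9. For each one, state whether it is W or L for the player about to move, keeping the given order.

28: L, 26: W, 9: W

Compute win/loss labels from the base case upward. A position with no move is W. Any other position is W if it can reach an L in one move, else L.
n=0: no move; the opponent has just taken the last token and therefore loses → W
n=1: only reaches 0(W), which is W → L
n=2: reaches L-position 1 → W
n=3: only reaches 2(W), 0(W), all W → L
n=4: reaches L-position 3 → W
n=5: only reaches 4(W), 2(W), all W → L
n=6: reaches L-position 5 → W
n=7: reaches L-position 1 → W
n=8: reaches L-position 5 → W
n=9: reaches L-position 3 → W
n=10: only reaches 9(W), 7(W), 4(W), 2(W), all W → L
n=11: reaches L-position 10 → W
n=12: only reaches 11(W), 9(W), 6(W), 4(W), all W → L
n=13: reaches L-position 12 → W
n=14: only reaches 13(W), 11(W), 8(W), 6(W), all W → L
n=15: reaches L-position 14 → W
n=16: reaches L-position 10 → W
n=17: reaches L-position 14 → W
n=18: reaches L-position 12 → W
n=19: only reaches 18(W), 16(W), 13(W), 11(W), all W → L
n=20: reaches L-position 19 → W
n=21: only reaches 20(W), 18(W), 15(W), 13(W), all W → L
n=22: reaches L-position 21 → W
n=23: only reaches 22(W), 20(W), 17(W), 15(W), all W → L
n=24: reaches L-position 23 → W
n=25: reaches L-position 19 → W
n=26: reaches L-position 23 → W
n=27: reaches L-position 21 → W
n=28: only reaches 27(W), 25(W), 22(W), 20(W), all W → L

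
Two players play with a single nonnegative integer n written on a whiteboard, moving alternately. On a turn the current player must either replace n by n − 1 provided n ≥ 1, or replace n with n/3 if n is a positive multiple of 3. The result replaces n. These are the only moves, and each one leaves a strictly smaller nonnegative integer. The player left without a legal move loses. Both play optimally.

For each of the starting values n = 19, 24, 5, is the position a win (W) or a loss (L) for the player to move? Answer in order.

Classify positions by backward induction: terminal positions (no move available) are L. From any other position, the mover wins iff some move reaches an L.
n=0: no move → L
n=1: reaches L-position 0 → W
n=2: only reaches 1(W), which is W → L
n=3: reaches L-position 2 → W
n=4: only reaches 3(W), which is W → L
n=5: reaches L-position 4 → W
n=6: reaches L-position 2 → W
n=7: only reaches 6(W), which is W → L
n=8: reaches L-position 7 → W
n=9: only reaches 3(W), 8(W), all W → L
n=10: reaches L-position 9 → W
n=11: only reaches 10(W), which is W → L
n=12: reaches L-position 4 → W
n=13: only reaches 12(W), which is W → L
n=14: reaches L-position 13 → W
n=15: only reaches 5(W), 14(W), all W → L
n=16: reaches L-position 15 → W
n=17: only reaches 16(W), which is W → L
n=18: reaches L-position 17 → W
n=19: only reaches 18(W), which is W → L
n=20: reaches L-position 19 → W
n=21: reaches L-position 7 → W
n=22: only reaches 21(W), which is W → L
n=23: reaches L-position 22 → W
n=24: only reaches 8(W), 23(W), all W → L

19: L, 24: L, 5: W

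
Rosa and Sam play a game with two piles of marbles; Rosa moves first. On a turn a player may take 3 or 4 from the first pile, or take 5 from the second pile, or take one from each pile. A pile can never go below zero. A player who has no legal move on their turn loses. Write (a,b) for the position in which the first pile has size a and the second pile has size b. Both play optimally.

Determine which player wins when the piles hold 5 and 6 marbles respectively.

Use the standard recursion: the mover loses at a terminal position; elsewhere, the mover wins exactly when some move hands the opponent an L position.
No move ever increases a pile, so every position that can arise here has a ≤ 5 and b ≤ 6; it is enough to label the cells with 0 ≤ a ≤ 5 and 0 ≤ b ≤ 6.
Every move lowers a or b (never raises either), so fill the grid row by row in increasing a, and left to right within a row: each cell's successors are then already labelled.
      b=0  b=1  b=2  b=3  b=4  b=5  b=6
a=0:    L    L    L    L    L    W    W
a=1:    L    W    W    W    W    W    L
a=2:    L    W    L    L    L    W    L
a=3:    W    W    W    W    W    W    L
a=4:    W    W    W    W    W    L    W
a=5:    W    L    W    W    W    L    W
Cells with no legal move (terminal, hence L): (0,0), (0,1), (0,2), (0,3), (0,4), (1,0), (2,0).
The remaining L cells, each justified by listing all of its moves:
(1,6): →(1,1)(W), (0,5)(W) — all W, so L
(2,2): →(1,1)(W) only, which is W, so L
(2,3): →(1,2)(W) only, which is W, so L
(2,4): →(1,3)(W) only, which is W, so L
(2,6): →(2,1)(W), (1,5)(W) — all W, so L
(3,6): →(0,6)(W), (3,1)(W), (2,5)(W) — all W, so L
(4,5): →(1,5)(W), (0,5)(W), (4,0)(W), (3,4)(W) — all W, so L
(5,1): →(2,1)(W), (1,1)(W), (4,0)(W) — all W, so L
(5,5): →(2,5)(W), (1,5)(W), (5,0)(W), (4,4)(W) — all W, so L
Every other cell has at least one move into one of the L cells above, so it is W.
The starting position (5,6) is W: Rosa should move to (2,6), handing over an L position.

Rosa wins.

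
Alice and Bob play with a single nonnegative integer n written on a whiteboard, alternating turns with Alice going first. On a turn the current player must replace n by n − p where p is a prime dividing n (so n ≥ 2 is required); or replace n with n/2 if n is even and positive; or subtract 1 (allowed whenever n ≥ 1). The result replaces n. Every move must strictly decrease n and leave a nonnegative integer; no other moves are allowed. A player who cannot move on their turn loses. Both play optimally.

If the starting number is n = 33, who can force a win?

Work bottom-up. With no move the player to move loses. Otherwise the position is W if at least one move leads to an L position for the opponent, and L if every move leads to a W.
n=0: no move → L
n=1: reaches L-position 0 → W
n=2: reaches L-position 0 → W
n=3: reaches L-position 0 → W
n=4: only reaches 2(W), 3(W), all W → L
n=5: reaches L-position 0 → W
n=6: reaches L-position 4 → W
n=7: reaches L-position 0 → W
n=8: reaches L-position 4 → W
n=9: only reaches 6(W), 8(W), all W → L
n=10: reaches L-position 9 → W
n=11: reaches L-position 0 → W
n=12: reaches L-position 9 → W
n=13: reaches L-position 0 → W
n=14: only reaches 7(W), 12(W), 13(W), all W → L
n=15: reaches L-position 14 → W
n=16: reaches L-position 14 → W
n=17: reaches L-position 0 → W
n=18: reaches L-position 9 → W
n=19: reaches L-position 0 → W
n=20: only reaches 10(W), 15(W), 18(W), 19(W), all W → L
n=21: reaches L-position 14 → W
n=22: reaches L-position 20 → W
n=23: reaches L-position 0 → W
n=24: only reaches 12(W), 21(W), 22(W), 23(W), all W → L
n=25: reaches L-position 20 → W
n=26: reaches L-position 24 → W
n=27: reaches L-position 24 → W
n=28: reaches L-position 14 → W
n=29: reaches L-position 0 → W
n=30: only reaches 15(W), 25(W), 27(W), 28(W), 29(W), all W → L
n=31: reaches L-position 0 → W
n=32: reaches L-position 30 → W
n=33: reaches L-position 30 → W
The starting position 33 is W: Alice should move to 30, handing over an L position.

Alice wins.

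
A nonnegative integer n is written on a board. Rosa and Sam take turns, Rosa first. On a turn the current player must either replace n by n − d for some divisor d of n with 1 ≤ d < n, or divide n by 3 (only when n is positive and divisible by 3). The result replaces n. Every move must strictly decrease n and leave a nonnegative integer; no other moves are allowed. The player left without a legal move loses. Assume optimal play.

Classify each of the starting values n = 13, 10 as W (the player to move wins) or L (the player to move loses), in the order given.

13: L, 10: W

Build the W/L table. Terminal = L. A non-terminal position is W if it has a move to some L; otherwise it is L.
n=0: no move → L
n=1: no move → L
n=2: →1(L), so W
n=3: →1(L), so W
n=4: →2(W), 3(W) — all W, so L
n=5: →4(L), so W
n=6: →4(L), so W
n=7: →6(W) only, which is W, so L
n=8: →4(L), so W
n=9: →3(W), 6(W), 8(W) — all W, so L
n=10: →9(L), so W
n=11: →10(W) only, which is W, so L
n=12: →4(L), so W
n=13: →12(W) only, which is W, so L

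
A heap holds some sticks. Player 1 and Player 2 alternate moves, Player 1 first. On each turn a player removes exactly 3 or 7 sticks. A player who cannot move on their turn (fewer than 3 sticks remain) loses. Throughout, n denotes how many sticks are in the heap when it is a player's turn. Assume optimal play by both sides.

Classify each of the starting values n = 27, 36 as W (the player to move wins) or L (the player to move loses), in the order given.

Work bottom-up. With no move the player to move loses. Otherwise the position is W if at least one move leads to an L position for the opponent, and L if every move leads to a W.
n=0: no move → L
n=1: no move → L
n=2: no move → L
n=3: reaches L-position 0 → W
n=4: reaches L-position 1 → W
n=5: reaches L-position 2 → W
n=6: only reaches 3(W), which is W → L
n=7: reaches L-position 0 → W
n=8: reaches L-position 1 → W
n=9: reaches L-position 6 → W
n=10: only reaches 7(W), 3(W), all W → L
n=11: only reaches 8(W), 4(W), all W → L
n=12: only reaches 9(W), 5(W), all W → L
n=13: reaches L-position 10 → W
n=14: reaches L-position 11 → W
n=15: reaches L-position 12 → W
n=16: only reaches 13(W), 9(W), all W → L
n=17: reaches L-position 10 → W
n=18: reaches L-position 11 → W
n=19: reaches L-position 16 → W
n=20: only reaches 17(W), 13(W), all W → L
n=21: only reaches 18(W), 14(W), all W → L
n=22: only reaches 19(W), 15(W), all W → L
n=23: reaches L-position 20 → W
n=24: reaches L-position 21 → W
n=25: reaches L-position 22 → W
n=26: only reaches 23(W), 19(W), all W → L
n=27: reaches L-position 20 → W
n=28: reaches L-position 21 → W
n=29: reaches L-position 26 → W
n=30: only reaches 27(W), 23(W), all W → L
n=31: only reaches 28(W), 24(W), all W → L
n=32: only reaches 29(W), 25(W), all W → L
n=33: reaches L-position 30 → W
n=34: reaches L-position 31 → W
n=35: reaches L-position 32 → W
n=36: only reaches 33(W), 29(W), all W → L

27: W, 36: L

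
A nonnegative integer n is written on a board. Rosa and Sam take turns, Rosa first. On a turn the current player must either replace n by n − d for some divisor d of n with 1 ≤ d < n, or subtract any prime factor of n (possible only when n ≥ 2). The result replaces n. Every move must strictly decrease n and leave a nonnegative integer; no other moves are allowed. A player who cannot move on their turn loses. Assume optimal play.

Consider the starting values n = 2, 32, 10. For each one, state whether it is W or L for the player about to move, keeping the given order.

Compute win/loss labels from the base case upward. A position with no move is L. Any other position is W if it can reach an L in one move, else L.
n=0: no move → L
n=1: no move → L
n=2: can move to 0, which is L ⇒ W
n=3: can move to 0, which is L ⇒ W
n=4: moves to 2(W), 3(W); every one is W ⇒ L
n=5: can move to 0, which is L ⇒ W
n=6: can move to 4, which is L ⇒ W
n=7: can move to 0, which is L ⇒ W
n=8: can move to 4, which is L ⇒ W
n=9: moves to 6(W), 8(W); every one is W ⇒ L
n=10: can move to 9, which is L ⇒ W
n=11: can move to 0, which is L ⇒ W
n=12: can move to 9, which is L ⇒ W
n=13: can move to 0, which is L ⇒ W
n=14: moves to 7(W), 12(W), 13(W); every one is W ⇒ L
n=15: can move to 14, which is L ⇒ W
n=16: can move to 14, which is L ⇒ W
n=17: can move to 0, which is L ⇒ W
n=18: can move to 9, which is L ⇒ W
n=19: can move to 0, which is L ⇒ W
n=20: moves to 10(W), 15(W), 16(W), 18(W), 19(W); every one is W ⇒ L
n=21: can move to 14, which is L ⇒ W
n=22: can move to 20, which is L ⇒ W
n=23: can move to 0, which is L ⇒ W
n=24: can move to 20, which is L ⇒ W
n=25: can move to 20, which is L ⇒ W
n=26: moves to 13(W), 24(W), 25(W); every one is W ⇒ L
n=27: can move to 26, which is L ⇒ W
n=28: can move to 14, which is L ⇒ W
n=29: can move to 0, which is L ⇒ W
n=30: can move to 20, which is L ⇒ W
n=31: can move to 0, which is L ⇒ W
n=32: moves to 16(W), 24(W), 28(W), 30(W), 31(W); every one is W ⇒ L

2: W, 32: L, 10: W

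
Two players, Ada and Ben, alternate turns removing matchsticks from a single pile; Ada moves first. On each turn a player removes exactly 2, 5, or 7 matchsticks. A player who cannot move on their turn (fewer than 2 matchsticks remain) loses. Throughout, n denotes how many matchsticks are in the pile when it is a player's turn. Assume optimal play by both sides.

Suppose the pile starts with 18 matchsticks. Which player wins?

Build the W/L table. Terminal = L. A non-terminal position is W if it has a move to some L; otherwise it is L.
n=0: no move → L
n=1: no move → L
n=2: →0(L), so W
n=3: →1(L), so W
n=4: →2(W) only, which is W, so L
n=5: →0(L), so W
n=6: →4(L), so W
n=7: →0(L), so W
n=8: →1(L), so W
n=9: →4(L), so W
n=10: →8(W), 5(W), 3(W) — all W, so L
n=11: →4(L), so W
n=12: →10(L), so W
n=13: →11(W), 8(W), 6(W) — all W, so L
n=14: →12(W), 9(W), 7(W) — all W, so L
n=15: →13(L), so W
n=16: →14(L), so W
n=17: →10(L), so W
n=18: →13(L), so W
From 18 Ada can remove 5, leaving 13, reaching an L position.

Ada wins.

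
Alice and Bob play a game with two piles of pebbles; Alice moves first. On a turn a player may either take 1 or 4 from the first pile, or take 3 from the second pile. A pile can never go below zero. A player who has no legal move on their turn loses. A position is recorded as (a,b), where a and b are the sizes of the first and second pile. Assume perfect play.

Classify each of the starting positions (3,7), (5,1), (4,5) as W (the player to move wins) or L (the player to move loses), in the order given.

(3,7): W, (5,1): L, (4,5): W

Use the standard recursion: the mover loses at a terminal position; elsewhere, the mover wins exactly when some move hands the opponent an L position.
No move ever increases a pile, so every position that can arise here has a ≤ 5 and b ≤ 7; it is enough to label the cells with 0 ≤ a ≤ 5 and 0 ≤ b ≤ 7.
Every move lowers a or b (never raises either), so fill the grid row by row in increasing a, and left to right within a row: each cell's successors are then already labelled.
      b=0  b=1  b=2  b=3  b=4  b=5  b=6  b=7
a=0:    L    L    L    W    W    W    L    L
a=1:    W    W    W    L    L    L    W    W
a=2:    L    L    L    W    W    W    L    L
a=3:    W    W    W    L    L    L    W    W
a=4:    W    W    W    W    W    W    W    W
a=5:    L    L    L    W    W    W    L    L
Cells with no legal move (terminal, hence L): (0,0), (0,1), (0,2).
The remaining L cells, each justified by listing all of its moves:
(0,6): →(0,3)(W) only, which is W, so L
(0,7): →(0,4)(W) only, which is W, so L
(1,3): →(0,3)(W), (1,0)(W) — all W, so L
(1,4): →(0,4)(W), (1,1)(W) — all W, so L
(1,5): →(0,5)(W), (1,2)(W) — all W, so L
(2,0): →(1,0)(W) only, which is W, so L
(2,1): →(1,1)(W) only, which is W, so L
(2,2): →(1,2)(W) only, which is W, so L
(2,6): →(1,6)(W), (2,3)(W) — all W, so L
(2,7): →(1,7)(W), (2,4)(W) — all W, so L
(3,3): →(2,3)(W), (3,0)(W) — all W, so L
(3,4): →(2,4)(W), (3,1)(W) — all W, so L
(3,5): →(2,5)(W), (3,2)(W) — all W, so L
(5,0): →(4,0)(W), (1,0)(W) — all W, so L
(5,1): →(4,1)(W), (1,1)(W) — all W, so L
(5,2): →(4,2)(W), (1,2)(W) — all W, so L
(5,6): →(4,6)(W), (1,6)(W), (5,3)(W) — all W, so L
(5,7): →(4,7)(W), (1,7)(W), (5,4)(W) — all W, so L
Every other cell has at least one move into one of the L cells above, so it is W.
(3,7): the move to (2,7) reaches an L cell, so W
(5,1): one of the L cells justified above, so L
(4,5): the move to (3,5) reaches an L cell, so W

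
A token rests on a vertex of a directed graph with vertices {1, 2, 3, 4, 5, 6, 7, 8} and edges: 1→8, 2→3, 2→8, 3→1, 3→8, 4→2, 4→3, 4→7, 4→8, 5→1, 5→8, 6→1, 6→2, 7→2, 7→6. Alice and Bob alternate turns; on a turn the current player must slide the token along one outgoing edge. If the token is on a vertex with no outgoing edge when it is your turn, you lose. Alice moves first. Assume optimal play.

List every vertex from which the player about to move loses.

6, 8

Use the standard recursion: the mover loses at a terminal position; elsewhere, the mover wins exactly when some move hands the opponent an L position.
Every edge goes from a vertex to one that appears earlier in the order 8, 1, 5, 3, 2, 6, 7, 4, so processing vertices in that order labels each vertex after all of its successors.
8: no outgoing edge → L
1: reaches L-position 8 → W
5: reaches L-position 8 → W
3: reaches L-position 8 → W
2: reaches L-position 8 → W
6: only reaches 2(W), 1(W), all W → L
7: reaches L-position 6 → W
4: reaches L-position 8 → W
The losing starting vertices are exactly the entries labelled L in this table (2 of them).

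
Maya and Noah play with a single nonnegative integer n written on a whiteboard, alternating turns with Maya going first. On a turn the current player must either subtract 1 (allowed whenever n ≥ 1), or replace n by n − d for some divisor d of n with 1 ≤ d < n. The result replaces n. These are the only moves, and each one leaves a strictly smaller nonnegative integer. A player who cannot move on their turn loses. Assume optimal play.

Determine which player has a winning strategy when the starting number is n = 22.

Work bottom-up. With no move the player to move loses. Otherwise the position is W if at least one move leads to an L position for the opponent, and L if every move leads to a W.
n=0: no move → L
n=1: reaches L-position 0 → W
n=2: only reaches 1(W), which is W → L
n=3: reaches L-position 2 → W
n=4: reaches L-position 2 → W
n=5: only reaches 4(W), which is W → L
n=6: reaches L-position 5 → W
n=7: only reaches 6(W), which is W → L
n=8: reaches L-position 7 → W
n=9: only reaches 6(W), 8(W), all W → L
n=10: reaches L-position 5 → W
n=11: only reaches 10(W), which is W → L
n=12: reaches L-position 9 → W
n=13: only reaches 12(W), which is W → L
n=14: reaches L-position 7 → W
n=15: only reaches 10(W), 12(W), 14(W), all W → L
n=16: reaches L-position 15 → W
n=17: only reaches 16(W), which is W → L
n=18: reaches L-position 9 → W
n=19: only reaches 18(W), which is W → L
n=20: reaches L-position 15 → W
n=21: only reaches 14(W), 18(W), 20(W), all W → L
n=22: reaches L-position 11 → W
The starting position 22 is W: Maya should move to 11, handing over an L position.

Maya wins.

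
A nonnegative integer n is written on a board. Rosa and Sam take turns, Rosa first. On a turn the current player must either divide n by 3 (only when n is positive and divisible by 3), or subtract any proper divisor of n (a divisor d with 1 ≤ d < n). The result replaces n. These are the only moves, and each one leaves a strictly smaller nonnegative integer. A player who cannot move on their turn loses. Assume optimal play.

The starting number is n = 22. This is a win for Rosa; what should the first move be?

Move to 11.

Work bottom-up. With no move the player to move loses. Otherwise the position is W if at least one move leads to an L position for the opponent, and L if every move leads to a W.
n=0: no move → L
n=1: no move → L
n=2: reaches L-position 1 → W
n=3: reaches L-position 1 → W
n=4: only reaches 2(W), 3(W), all W → L
n=5: reaches L-position 4 → W
n=6: reaches L-position 4 → W
n=7: only reaches 6(W), which is W → L
n=8: reaches L-position 4 → W
n=9: only reaches 3(W), 6(W), 8(W), all W → L
n=10: reaches L-position 9 → W
n=11: only reaches 10(W), which is W → L
n=12: reaches L-position 4 → W
n=13: only reaches 12(W), which is W → L
n=14: reaches L-position 7 → W
n=15: only reaches 5(W), 10(W), 12(W), 14(W), all W → L
n=16: reaches L-position 15 → W
n=17: only reaches 16(W), which is W → L
n=18: reaches L-position 9 → W
n=19: only reaches 18(W), which is W → L
n=20: reaches L-position 15 → W
n=21: reaches L-position 7 → W
n=22: reaches L-position 11 → W
From 22, the L positions reachable in one move are: 11.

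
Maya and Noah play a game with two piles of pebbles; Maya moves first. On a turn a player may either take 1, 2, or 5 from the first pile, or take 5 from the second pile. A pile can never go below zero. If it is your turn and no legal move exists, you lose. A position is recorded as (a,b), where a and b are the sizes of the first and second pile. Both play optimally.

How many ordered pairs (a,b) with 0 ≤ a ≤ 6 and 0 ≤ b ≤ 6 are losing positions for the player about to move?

19

Work bottom-up. With no move the player to move loses. Otherwise the position is W if at least one move leads to an L position for the opponent, and L if every move leads to a W.
Every move lowers a or b (never raises either), so fill the grid row by row in increasing a, and left to right within a row: each cell's successors are then already labelled.
      b=0  b=1  b=2  b=3  b=4  b=5  b=6
a=0:    L    L    L    L    L    W    W
a=1:    W    W    W    W    W    L    L
a=2:    W    W    W    W    W    W    W
a=3:    L    L    L    L    L    W    W
a=4:    W    W    W    W    W    L    L
a=5:    W    W    W    W    W    W    W
a=6:    L    L    L    L    L    W    W
Cells with no legal move (terminal, hence L): (0,0), (0,1), (0,2), (0,3), (0,4).
The remaining L cells, each justified by listing all of its moves:
(1,5): only reaches (0,5)(W), (1,0)(W), all W → L
(1,6): only reaches (0,6)(W), (1,1)(W), all W → L
(3,0): only reaches (2,0)(W), (1,0)(W), all W → L
(3,1): only reaches (2,1)(W), (1,1)(W), all W → L
(3,2): only reaches (2,2)(W), (1,2)(W), all W → L
(3,3): only reaches (2,3)(W), (1,3)(W), all W → L
(3,4): only reaches (2,4)(W), (1,4)(W), all W → L
(4,5): only reaches (3,5)(W), (2,5)(W), (4,0)(W), all W → L
(4,6): only reaches (3,6)(W), (2,6)(W), (4,1)(W), all W → L
(6,0): only reaches (5,0)(W), (4,0)(W), (1,0)(W), all W → L
(6,1): only reaches (5,1)(W), (4,1)(W), (1,1)(W), all W → L
(6,2): only reaches (5,2)(W), (4,2)(W), (1,2)(W), all W → L
(6,3): only reaches (5,3)(W), (4,3)(W), (1,3)(W), all W → L
(6,4): only reaches (5,4)(W), (4,4)(W), (1,4)(W), all W → L
Every other cell has at least one move into one of the L cells above, so it is W.
L cells per row: a=0: 5, a=1: 2, a=2: 0, a=3: 5, a=4: 2, a=5: 0, a=6: 5; total 19.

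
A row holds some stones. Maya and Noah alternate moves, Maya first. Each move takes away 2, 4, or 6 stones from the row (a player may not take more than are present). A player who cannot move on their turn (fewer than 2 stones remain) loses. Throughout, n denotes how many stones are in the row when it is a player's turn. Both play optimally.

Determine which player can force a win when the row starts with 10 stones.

Compute win/loss labels from the base case upward. A position with no move is L. Any other position is W if it can reach an L in one move, else L.
n=0: no move → L
n=1: no move → L
n=2: reaches L-position 0 → W
n=3: reaches L-position 1 → W
n=4: reaches L-position 0 → W
n=5: reaches L-position 1 → W
n=6: reaches L-position 0 → W
n=7: reaches L-position 1 → W
n=8: only reaches 6(W), 4(W), 2(W), all W → L
n=9: only reaches 7(W), 5(W), 3(W), all W → L
n=10: reaches L-position 8 → W
From 10 Maya can remove 2, leaving 8, reaching an L position.

Maya wins.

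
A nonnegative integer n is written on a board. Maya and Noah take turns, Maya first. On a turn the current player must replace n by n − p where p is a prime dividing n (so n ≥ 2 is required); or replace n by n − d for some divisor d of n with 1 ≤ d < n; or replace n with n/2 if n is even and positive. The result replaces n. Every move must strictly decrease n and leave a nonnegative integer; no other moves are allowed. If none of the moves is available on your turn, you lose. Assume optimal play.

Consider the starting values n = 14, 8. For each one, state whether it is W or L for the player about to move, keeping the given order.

Classify positions by backward induction: terminal positions (no move available) are L. From any other position, the mover wins iff some move reaches an L.
n=0: no move → L
n=1: no move → L
n=2: W (go to 0, an L position)
n=3: W (go to 0, an L position)
n=4: L (options 2(W), 3(W) are all W)
n=5: W (go to 0, an L position)
n=6: W (go to 4, an L position)
n=7: W (go to 0, an L position)
n=8: W (go to 4, an L position)
n=9: L (options 6(W), 8(W) are all W)
n=10: W (go to 9, an L position)
n=11: W (go to 0, an L position)
n=12: W (go to 9, an L position)
n=13: W (go to 0, an L position)
n=14: L (options 7(W), 12(W), 13(W) are all W)

14: L, 8: W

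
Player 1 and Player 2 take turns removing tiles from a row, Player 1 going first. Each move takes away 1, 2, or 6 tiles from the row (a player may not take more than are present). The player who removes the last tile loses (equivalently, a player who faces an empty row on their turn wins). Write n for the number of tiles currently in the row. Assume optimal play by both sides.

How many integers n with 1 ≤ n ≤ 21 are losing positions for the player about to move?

6

Compute win/loss labels from the base case upward. A position with no move is W. Any other position is W if it can reach an L in one move, else L.
n=0: no move; the opponent has just taken the last tile and therefore loses → W
n=1: the only move is to 0(W), a W ⇒ L
n=2: can move to 1, which is L ⇒ W
n=3: can move to 1, which is L ⇒ W
n=4: moves to 3(W), 2(W); every one is W ⇒ L
n=5: can move to 4, which is L ⇒ W
n=6: can move to 4, which is L ⇒ W
n=7: can move to 1, which is L ⇒ W
n=8: moves to 7(W), 6(W), 2(W); every one is W ⇒ L
n=9: can move to 8, which is L ⇒ W
n=10: can move to 8, which is L ⇒ W
n=11: moves to 10(W), 9(W), 5(W); every one is W ⇒ L
n=12: can move to 11, which is L ⇒ W
n=13: can move to 11, which is L ⇒ W
n=14: can move to 8, which is L ⇒ W
n=15: moves to 14(W), 13(W), 9(W); every one is W ⇒ L
n=16: can move to 15, which is L ⇒ W
n=17: can move to 15, which is L ⇒ W
n=18: moves to 17(W), 16(W), 12(W); every one is W ⇒ L
n=19: can move to 18, which is L ⇒ W
n=20: can move to 18, which is L ⇒ W
n=21: can move to 15, which is L ⇒ W
L entries with 1 ≤ n ≤ 21 (the range starts at n=1): n = 1, 4, 8, 11, 15, 18; that makes 6.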